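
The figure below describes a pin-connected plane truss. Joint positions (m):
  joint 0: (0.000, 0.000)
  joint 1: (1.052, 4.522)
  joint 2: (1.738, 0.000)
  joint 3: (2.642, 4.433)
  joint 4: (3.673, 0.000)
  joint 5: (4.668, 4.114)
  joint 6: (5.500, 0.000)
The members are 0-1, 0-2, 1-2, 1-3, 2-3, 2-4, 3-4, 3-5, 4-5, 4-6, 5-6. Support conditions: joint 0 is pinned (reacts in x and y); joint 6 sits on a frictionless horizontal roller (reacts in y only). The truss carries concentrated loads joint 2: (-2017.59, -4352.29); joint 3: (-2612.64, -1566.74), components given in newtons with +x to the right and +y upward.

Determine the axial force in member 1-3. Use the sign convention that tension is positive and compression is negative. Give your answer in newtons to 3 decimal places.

-2289.418

N=7 nodes, M=11 members, R=3 reactions → 2N=14, M+R=14
member 0 (0-1): L=4.6428, (cx,cy)=(0.2266,0.9740)
member 1 (0-2): L=1.7380, (cx,cy)=(1.0000,0.0000)
member 2 (1-2): L=4.5737, (cx,cy)=(0.1500,-0.9887)
member 3 (1-3): L=1.5925, (cx,cy)=(0.9984,-0.0559)
member 4 (2-3): L=4.5242, (cx,cy)=(0.1998,0.9798)
member 5 (2-4): L=1.9350, (cx,cy)=(1.0000,0.0000)
member 6 (3-4): L=4.5513, (cx,cy)=(0.2265,-0.9740)
member 7 (3-5): L=2.0510, (cx,cy)=(0.9878,-0.1555)
member 8 (4-5): L=4.2326, (cx,cy)=(0.2351,0.9720)
member 9 (4-6): L=1.8270, (cx,cy)=(1.0000,0.0000)
member 10 (5-6): L=4.1973, (cx,cy)=(0.1982,-0.9802)
solve A·x = −loads:
  F[0-1] = -6054.3611 N (compression)
  F[0-2] = -3258.3752 N (compression)
  F[1-2] = +6093.7715 N (tension)
  F[1-3] = -2289.4178 N (compression)
  F[2-3] = -1706.9714 N (compression)
  F[2-4] = +14.2743 N (tension)
  F[3-4] = -21.2005 N (compression)
  F[3-5] = -9.5885 N (compression)
  F[4-5] = +21.2447 N (tension)
  F[4-6] = +4.4777 N (tension)
  F[5-6] = -22.5890 N (compression)
  Rx@0 = +4630.2300 N
  Ry@0 = +5896.8893 N
  Ry@6 = +22.1407 N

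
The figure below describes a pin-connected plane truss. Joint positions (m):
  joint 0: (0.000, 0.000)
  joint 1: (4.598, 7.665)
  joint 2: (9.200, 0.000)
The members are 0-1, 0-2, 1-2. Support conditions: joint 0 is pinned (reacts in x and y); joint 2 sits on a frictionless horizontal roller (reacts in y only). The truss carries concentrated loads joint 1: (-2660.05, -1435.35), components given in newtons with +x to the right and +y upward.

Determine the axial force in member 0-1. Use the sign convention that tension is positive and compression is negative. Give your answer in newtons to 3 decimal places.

N=3 nodes, M=3 members, R=3 reactions → 2N=6, M+R=6
member 0 (0-1): L=8.9383, (cx,cy)=(0.5144,0.8575)
member 1 (0-2): L=9.2000, (cx,cy)=(1.0000,0.0000)
member 2 (1-2): L=8.9404, (cx,cy)=(0.5147,-0.8573)
solve A·x = −loads:
  F[0-1] = -3421.6546 N (compression)
  F[0-2] = -899.9047 N (compression)
  F[1-2] = +1748.2621 N (tension)
  Rx@0 = +2660.0500 N
  Ry@0 = +2934.2135 N
  Ry@2 = -1498.8635 N

-3421.655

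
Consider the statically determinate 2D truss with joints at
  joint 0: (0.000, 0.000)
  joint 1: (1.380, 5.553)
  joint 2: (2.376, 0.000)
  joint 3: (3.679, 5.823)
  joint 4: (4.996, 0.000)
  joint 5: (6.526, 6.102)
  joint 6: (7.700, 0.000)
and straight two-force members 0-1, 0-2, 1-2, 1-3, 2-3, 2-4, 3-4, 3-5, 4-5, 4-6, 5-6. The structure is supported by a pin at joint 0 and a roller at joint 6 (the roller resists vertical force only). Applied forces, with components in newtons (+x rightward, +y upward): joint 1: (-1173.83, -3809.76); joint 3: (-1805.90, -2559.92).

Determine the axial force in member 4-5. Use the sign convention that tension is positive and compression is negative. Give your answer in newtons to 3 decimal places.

N=7 nodes, M=11 members, R=3 reactions → 2N=14, M+R=14
member 0 (0-1): L=5.7219, (cx,cy)=(0.2412,0.9705)
member 1 (0-2): L=2.3760, (cx,cy)=(1.0000,0.0000)
member 2 (1-2): L=5.6416, (cx,cy)=(0.1765,-0.9843)
member 3 (1-3): L=2.3148, (cx,cy)=(0.9932,0.1166)
member 4 (2-3): L=5.9670, (cx,cy)=(0.2184,0.9759)
member 5 (2-4): L=2.6200, (cx,cy)=(1.0000,0.0000)
member 6 (3-4): L=5.9701, (cx,cy)=(0.2206,-0.9754)
member 7 (3-5): L=2.8606, (cx,cy)=(0.9952,0.0975)
member 8 (4-5): L=6.2909, (cx,cy)=(0.2432,0.9700)
member 9 (4-6): L=2.7040, (cx,cy)=(1.0000,0.0000)
member 10 (5-6): L=6.2139, (cx,cy)=(0.1889,-0.9820)
solve A·x = −loads:
  F[0-1] = -6879.0585 N (compression)
  F[0-2] = -1320.6499 N (compression)
  F[1-2] = +2795.1954 N (tension)
  F[1-3] = -985.4549 N (compression)
  F[2-3] = -2819.3300 N (compression)
  F[2-4] = -211.5214 N (compression)
  F[3-4] = +328.0326 N (tension)
  F[3-5] = +139.8240 N (tension)
  F[4-5] = -329.8556 N (compression)
  F[4-6] = -58.9336 N (compression)
  F[5-6] = +311.9320 N (tension)
  Rx@0 = +2979.7300 N
  Ry@0 = +6675.9942 N
  Ry@6 = -306.3142 N

-329.856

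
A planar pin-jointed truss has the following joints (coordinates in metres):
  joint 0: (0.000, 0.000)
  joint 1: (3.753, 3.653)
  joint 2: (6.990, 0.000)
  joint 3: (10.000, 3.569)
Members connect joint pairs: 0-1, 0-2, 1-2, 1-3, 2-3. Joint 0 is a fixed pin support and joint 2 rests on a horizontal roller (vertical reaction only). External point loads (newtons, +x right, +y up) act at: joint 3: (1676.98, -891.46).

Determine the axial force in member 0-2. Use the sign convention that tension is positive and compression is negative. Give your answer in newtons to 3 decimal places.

N=4 nodes, M=5 members, R=3 reactions → 2N=8, M+R=8
member 0 (0-1): L=5.2373, (cx,cy)=(0.7166,0.6975)
member 1 (0-2): L=6.9900, (cx,cy)=(1.0000,0.0000)
member 2 (1-2): L=4.8808, (cx,cy)=(0.6632,-0.7484)
member 3 (1-3): L=6.2476, (cx,cy)=(0.9999,-0.0134)
member 4 (2-3): L=4.6688, (cx,cy)=(0.6447,0.7644)
solve A·x = −loads:
  F[0-1] = +1777.9609 N (tension)
  F[0-2] = +402.9124 N (tension)
  F[1-2] = -1700.0926 N (compression)
  F[1-3] = +2401.7960 N (tension)
  F[2-3] = -1123.9270 N (compression)
  Rx@0 = -1676.9800 N
  Ry@0 = -1240.1196 N
  Ry@2 = +2131.5796 N

402.912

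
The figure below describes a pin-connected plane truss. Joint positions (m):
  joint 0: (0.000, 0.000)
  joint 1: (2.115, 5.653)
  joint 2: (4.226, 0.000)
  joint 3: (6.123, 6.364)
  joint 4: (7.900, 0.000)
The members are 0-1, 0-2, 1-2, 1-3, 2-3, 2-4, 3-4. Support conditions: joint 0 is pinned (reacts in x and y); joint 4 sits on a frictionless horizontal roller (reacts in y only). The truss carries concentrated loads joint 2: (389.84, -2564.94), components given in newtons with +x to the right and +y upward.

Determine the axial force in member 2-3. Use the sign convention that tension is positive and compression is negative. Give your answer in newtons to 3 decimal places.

1586.554

N=5 nodes, M=7 members, R=3 reactions → 2N=10, M+R=10
member 0 (0-1): L=6.0357, (cx,cy)=(0.3504,0.9366)
member 1 (0-2): L=4.2260, (cx,cy)=(1.0000,0.0000)
member 2 (1-2): L=6.0343, (cx,cy)=(0.3498,-0.9368)
member 3 (1-3): L=4.0706, (cx,cy)=(0.9846,0.1747)
member 4 (2-3): L=6.6407, (cx,cy)=(0.2857,0.9583)
member 5 (2-4): L=3.6740, (cx,cy)=(1.0000,0.0000)
member 6 (3-4): L=6.6074, (cx,cy)=(0.2689,-0.9632)
solve A·x = −loads:
  F[0-1] = -1273.6136 N (compression)
  F[0-2] = +836.1336 N (tension)
  F[1-2] = +1114.9483 N (tension)
  F[1-3] = -849.3975 N (compression)
  F[2-3] = +1586.5543 N (tension)
  F[2-4] = +383.1218 N (tension)
  F[3-4] = -1424.5657 N (compression)
  Rx@0 = -389.8400 N
  Ry@0 = +1192.8594 N
  Ry@4 = +1372.0806 N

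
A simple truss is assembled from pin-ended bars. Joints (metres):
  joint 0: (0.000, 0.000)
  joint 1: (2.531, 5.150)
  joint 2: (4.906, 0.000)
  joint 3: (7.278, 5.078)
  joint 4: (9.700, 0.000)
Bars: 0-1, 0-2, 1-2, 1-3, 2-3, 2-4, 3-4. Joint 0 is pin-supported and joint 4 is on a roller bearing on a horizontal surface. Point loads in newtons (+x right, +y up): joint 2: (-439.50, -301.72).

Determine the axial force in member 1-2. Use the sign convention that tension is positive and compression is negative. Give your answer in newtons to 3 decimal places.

N=5 nodes, M=7 members, R=3 reactions → 2N=10, M+R=10
member 0 (0-1): L=5.7383, (cx,cy)=(0.4411,0.8975)
member 1 (0-2): L=4.9060, (cx,cy)=(1.0000,0.0000)
member 2 (1-2): L=5.6713, (cx,cy)=(0.4188,-0.9081)
member 3 (1-3): L=4.7475, (cx,cy)=(0.9999,-0.0152)
member 4 (2-3): L=5.6047, (cx,cy)=(0.4232,0.9060)
member 5 (2-4): L=4.7940, (cx,cy)=(1.0000,0.0000)
member 6 (3-4): L=5.6260, (cx,cy)=(0.4305,-0.9026)
solve A·x = −loads:
  F[0-1] = -166.1533 N (compression)
  F[0-2] = -366.2150 N (compression)
  F[1-2] = +166.6004 N (tension)
  F[1-3] = -143.0702 N (compression)
  F[2-3] = +166.0347 N (tension)
  F[2-4] = +72.7849 N (tension)
  F[3-4] = -169.0709 N (compression)
  Rx@0 = +439.5000 N
  Ry@0 = +149.1181 N
  Ry@4 = +152.6019 N

166.600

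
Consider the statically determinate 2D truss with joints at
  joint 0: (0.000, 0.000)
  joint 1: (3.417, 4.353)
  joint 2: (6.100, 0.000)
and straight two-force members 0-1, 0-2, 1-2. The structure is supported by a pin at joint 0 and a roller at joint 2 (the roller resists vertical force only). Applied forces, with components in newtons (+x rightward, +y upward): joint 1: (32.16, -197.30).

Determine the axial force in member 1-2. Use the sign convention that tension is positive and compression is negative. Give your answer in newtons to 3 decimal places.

-156.786

N=3 nodes, M=3 members, R=3 reactions → 2N=6, M+R=6
member 0 (0-1): L=5.5339, (cx,cy)=(0.6175,0.7866)
member 1 (0-2): L=6.1000, (cx,cy)=(1.0000,0.0000)
member 2 (1-2): L=5.1134, (cx,cy)=(0.5247,-0.8513)
solve A·x = −loads:
  F[0-1] = -81.1468 N (compression)
  F[0-2] = +82.2651 N (tension)
  F[1-2] = -156.7857 N (compression)
  Rx@0 = -32.1600 N
  Ry@0 = +63.8301 N
  Ry@2 = +133.4699 N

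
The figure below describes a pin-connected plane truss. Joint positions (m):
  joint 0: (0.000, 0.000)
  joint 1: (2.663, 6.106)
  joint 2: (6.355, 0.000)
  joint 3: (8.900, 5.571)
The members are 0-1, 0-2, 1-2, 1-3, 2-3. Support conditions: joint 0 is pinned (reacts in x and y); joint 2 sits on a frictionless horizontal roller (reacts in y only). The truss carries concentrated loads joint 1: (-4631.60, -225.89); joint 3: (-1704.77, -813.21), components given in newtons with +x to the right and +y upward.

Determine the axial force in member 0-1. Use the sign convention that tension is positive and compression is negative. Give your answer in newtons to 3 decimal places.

-6273.219

N=4 nodes, M=5 members, R=3 reactions → 2N=8, M+R=8
member 0 (0-1): L=6.6614, (cx,cy)=(0.3998,0.9166)
member 1 (0-2): L=6.3550, (cx,cy)=(1.0000,0.0000)
member 2 (1-2): L=7.1354, (cx,cy)=(0.5174,-0.8557)
member 3 (1-3): L=6.2599, (cx,cy)=(0.9963,-0.0855)
member 4 (2-3): L=6.1248, (cx,cy)=(0.4155,0.9096)
solve A·x = −loads:
  F[0-1] = -6273.2189 N (compression)
  F[0-2] = -3828.5672 N (compression)
  F[1-2] = +6584.2008 N (tension)
  F[1-3] = -1287.7070 N (compression)
  F[2-3] = -1015.0413 N (compression)
  Rx@0 = +6336.3700 N
  Ry@0 = +5750.1479 N
  Ry@2 = -4711.0479 N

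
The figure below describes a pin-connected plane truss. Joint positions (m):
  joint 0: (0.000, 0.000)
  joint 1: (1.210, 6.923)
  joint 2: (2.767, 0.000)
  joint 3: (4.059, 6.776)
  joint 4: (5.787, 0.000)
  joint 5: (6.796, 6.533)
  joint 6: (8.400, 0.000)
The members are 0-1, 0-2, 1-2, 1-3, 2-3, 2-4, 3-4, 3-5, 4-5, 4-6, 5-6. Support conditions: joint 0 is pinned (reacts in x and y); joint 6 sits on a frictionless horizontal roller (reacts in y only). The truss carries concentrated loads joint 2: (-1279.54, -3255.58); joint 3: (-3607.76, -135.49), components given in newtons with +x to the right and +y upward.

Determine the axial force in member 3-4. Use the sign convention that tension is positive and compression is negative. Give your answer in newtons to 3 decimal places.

N=7 nodes, M=11 members, R=3 reactions → 2N=14, M+R=14
member 0 (0-1): L=7.0279, (cx,cy)=(0.1722,0.9851)
member 1 (0-2): L=2.7670, (cx,cy)=(1.0000,0.0000)
member 2 (1-2): L=7.0959, (cx,cy)=(0.2194,-0.9756)
member 3 (1-3): L=2.8528, (cx,cy)=(0.9987,-0.0515)
member 4 (2-3): L=6.8981, (cx,cy)=(0.1873,0.9823)
member 5 (2-4): L=3.0200, (cx,cy)=(1.0000,0.0000)
member 6 (3-4): L=6.9929, (cx,cy)=(0.2471,-0.9690)
member 7 (3-5): L=2.7478, (cx,cy)=(0.9961,-0.0884)
member 8 (4-5): L=6.6105, (cx,cy)=(0.1526,0.9883)
member 9 (4-6): L=2.6130, (cx,cy)=(1.0000,0.0000)
member 10 (5-6): L=6.7270, (cx,cy)=(0.2384,-0.9712)
solve A·x = −loads:
  F[0-1] = -5241.7287 N (compression)
  F[0-2] = -3984.8327 N (compression)
  F[1-2] = +5402.8555 N (tension)
  F[1-3] = -2090.7483 N (compression)
  F[2-3] = -2051.9214 N (compression)
  F[2-4] = -1135.4671 N (compression)
  F[3-4] = +1765.0362 N (tension)
  F[3-5] = +702.0615 N (tension)
  F[4-5] = -1730.5766 N (compression)
  F[4-6] = -435.1609 N (compression)
  F[5-6] = +1825.0247 N (tension)
  Rx@0 = +4887.3000 N
  Ry@0 = +5163.4555 N
  Ry@6 = -1772.3855 N

1765.036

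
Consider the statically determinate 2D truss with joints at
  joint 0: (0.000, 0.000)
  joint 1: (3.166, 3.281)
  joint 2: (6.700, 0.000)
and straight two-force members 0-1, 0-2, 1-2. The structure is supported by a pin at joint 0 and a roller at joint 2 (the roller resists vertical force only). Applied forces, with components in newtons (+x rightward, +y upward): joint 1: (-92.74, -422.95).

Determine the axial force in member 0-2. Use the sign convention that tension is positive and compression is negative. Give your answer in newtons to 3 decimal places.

N=3 nodes, M=3 members, R=3 reactions → 2N=6, M+R=6
member 0 (0-1): L=4.5594, (cx,cy)=(0.6944,0.7196)
member 1 (0-2): L=6.7000, (cx,cy)=(1.0000,0.0000)
member 2 (1-2): L=4.8223, (cx,cy)=(0.7329,-0.6804)
solve A·x = −loads:
  F[0-1] = -373.1284 N (compression)
  F[0-2] = +166.3541 N (tension)
  F[1-2] = -226.9953 N (compression)
  Rx@0 = +92.7400 N
  Ry@0 = +268.5053 N
  Ry@2 = +154.4447 N

166.354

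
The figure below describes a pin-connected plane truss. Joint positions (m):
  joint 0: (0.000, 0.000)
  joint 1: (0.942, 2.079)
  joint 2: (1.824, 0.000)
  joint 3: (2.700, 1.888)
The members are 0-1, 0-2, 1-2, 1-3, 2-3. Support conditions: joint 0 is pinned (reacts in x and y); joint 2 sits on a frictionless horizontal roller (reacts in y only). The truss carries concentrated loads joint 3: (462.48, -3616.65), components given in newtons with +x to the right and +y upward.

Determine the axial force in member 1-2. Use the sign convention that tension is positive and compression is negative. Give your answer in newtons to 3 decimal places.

N=4 nodes, M=5 members, R=3 reactions → 2N=8, M+R=8
member 0 (0-1): L=2.2825, (cx,cy)=(0.4127,0.9109)
member 1 (0-2): L=1.8240, (cx,cy)=(1.0000,0.0000)
member 2 (1-2): L=2.2584, (cx,cy)=(0.3905,-0.9206)
member 3 (1-3): L=1.7683, (cx,cy)=(0.9941,-0.1080)
member 4 (2-3): L=2.0813, (cx,cy)=(0.4209,0.9071)
solve A·x = −loads:
  F[0-1] = +2432.4800 N (tension)
  F[0-2] = -541.4370 N (compression)
  F[1-2] = -2647.2958 N (compression)
  F[1-3] = +2049.8098 N (tension)
  F[2-3] = -3742.9139 N (compression)
  Rx@0 = -462.4800 N
  Ry@0 = -2215.6511 N
  Ry@2 = +5832.3011 N

-2647.296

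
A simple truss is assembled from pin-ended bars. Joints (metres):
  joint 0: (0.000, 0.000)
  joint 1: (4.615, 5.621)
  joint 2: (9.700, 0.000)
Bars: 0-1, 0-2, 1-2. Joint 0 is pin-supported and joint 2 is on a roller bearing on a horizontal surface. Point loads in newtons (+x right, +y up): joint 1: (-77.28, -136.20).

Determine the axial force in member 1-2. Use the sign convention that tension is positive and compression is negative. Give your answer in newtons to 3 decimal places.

N=3 nodes, M=3 members, R=3 reactions → 2N=6, M+R=6
member 0 (0-1): L=7.2728, (cx,cy)=(0.6346,0.7729)
member 1 (0-2): L=9.7000, (cx,cy)=(1.0000,0.0000)
member 2 (1-2): L=7.5798, (cx,cy)=(0.6709,-0.7416)
solve A·x = −loads:
  F[0-1] = -150.3242 N (compression)
  F[0-2] = +18.1089 N (tension)
  F[1-2] = -26.9934 N (compression)
  Rx@0 = +77.2800 N
  Ry@0 = +116.1823 N
  Ry@2 = +20.0177 N

-26.993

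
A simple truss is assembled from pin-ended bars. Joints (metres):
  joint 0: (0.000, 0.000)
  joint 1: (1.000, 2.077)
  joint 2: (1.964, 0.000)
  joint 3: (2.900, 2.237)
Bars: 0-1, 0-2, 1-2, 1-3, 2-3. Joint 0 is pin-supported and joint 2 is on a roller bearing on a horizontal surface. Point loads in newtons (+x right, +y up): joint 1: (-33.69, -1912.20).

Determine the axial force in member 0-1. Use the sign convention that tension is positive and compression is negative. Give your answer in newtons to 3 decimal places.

N=4 nodes, M=5 members, R=3 reactions → 2N=8, M+R=8
member 0 (0-1): L=2.3052, (cx,cy)=(0.4338,0.9010)
member 1 (0-2): L=1.9640, (cx,cy)=(1.0000,0.0000)
member 2 (1-2): L=2.2898, (cx,cy)=(0.4210,-0.9071)
member 3 (1-3): L=1.9067, (cx,cy)=(0.9965,0.0839)
member 4 (2-3): L=2.4249, (cx,cy)=(0.3860,0.9225)
solve A·x = −loads:
  F[0-1] = -1081.2370 N (compression)
  F[0-2] = +435.3534 N (tension)
  F[1-2] = -1034.1038 N (compression)
  F[1-3] = -0.0000 N (compression)
  F[2-3] = +0.0000 N (tension)
  Rx@0 = +33.6900 N
  Ry@0 = +974.2031 N
  Ry@2 = +937.9969 N

-1081.237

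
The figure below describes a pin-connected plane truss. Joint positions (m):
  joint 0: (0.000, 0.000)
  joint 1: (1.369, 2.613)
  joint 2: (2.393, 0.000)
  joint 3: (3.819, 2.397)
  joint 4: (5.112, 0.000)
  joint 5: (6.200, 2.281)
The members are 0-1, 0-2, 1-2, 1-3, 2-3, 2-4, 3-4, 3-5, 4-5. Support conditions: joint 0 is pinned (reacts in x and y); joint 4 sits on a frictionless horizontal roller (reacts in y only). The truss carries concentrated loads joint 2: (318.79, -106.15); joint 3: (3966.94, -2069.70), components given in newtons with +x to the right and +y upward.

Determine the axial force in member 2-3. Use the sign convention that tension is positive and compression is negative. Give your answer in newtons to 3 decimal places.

N=6 nodes, M=9 members, R=3 reactions → 2N=12, M+R=12
member 0 (0-1): L=2.9499, (cx,cy)=(0.4641,0.8858)
member 1 (0-2): L=2.3930, (cx,cy)=(1.0000,0.0000)
member 2 (1-2): L=2.8065, (cx,cy)=(0.3649,-0.9311)
member 3 (1-3): L=2.4595, (cx,cy)=(0.9961,-0.0878)
member 4 (2-3): L=2.7891, (cx,cy)=(0.5113,0.8594)
member 5 (2-4): L=2.7190, (cx,cy)=(1.0000,0.0000)
member 6 (3-4): L=2.7235, (cx,cy)=(0.4748,-0.8801)
member 7 (3-5): L=2.3838, (cx,cy)=(0.9988,-0.0487)
member 8 (4-5): L=2.5272, (cx,cy)=(0.4305,0.9026)
solve A·x = −loads:
  F[0-1] = +1445.1788 N (tension)
  F[0-2] = +3615.0471 N (tension)
  F[1-2] = -1489.8999 N (compression)
  F[1-3] = +1219.0121 N (tension)
  F[2-3] = +1737.6137 N (tension)
  F[2-4] = +1864.2381 N (tension)
  F[3-4] = -3926.7243 N (compression)
  F[3-5] = -0.0000 N (compression)
  F[4-5] = +0.0000 N (tension)
  Rx@0 = -4285.7300 N
  Ry@0 = -1280.1274 N
  Ry@4 = +3455.9774 N

1737.614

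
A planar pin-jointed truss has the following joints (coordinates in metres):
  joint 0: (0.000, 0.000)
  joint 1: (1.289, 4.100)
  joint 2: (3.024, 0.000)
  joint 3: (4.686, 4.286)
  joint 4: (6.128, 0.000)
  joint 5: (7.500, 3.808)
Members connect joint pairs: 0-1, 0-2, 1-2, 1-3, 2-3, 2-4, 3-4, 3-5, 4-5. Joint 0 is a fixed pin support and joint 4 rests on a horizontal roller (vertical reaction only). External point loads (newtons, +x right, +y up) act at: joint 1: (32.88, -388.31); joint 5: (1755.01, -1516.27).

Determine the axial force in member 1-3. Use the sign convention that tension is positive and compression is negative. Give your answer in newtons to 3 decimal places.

955.585

N=6 nodes, M=9 members, R=3 reactions → 2N=12, M+R=12
member 0 (0-1): L=4.2979, (cx,cy)=(0.2999,0.9540)
member 1 (0-2): L=3.0240, (cx,cy)=(1.0000,0.0000)
member 2 (1-2): L=4.4520, (cx,cy)=(0.3897,-0.9209)
member 3 (1-3): L=3.4021, (cx,cy)=(0.9985,0.0547)
member 4 (2-3): L=4.5970, (cx,cy)=(0.3615,0.9324)
member 5 (2-4): L=3.1040, (cx,cy)=(1.0000,0.0000)
member 6 (3-4): L=4.5221, (cx,cy)=(0.3189,-0.9478)
member 7 (3-5): L=2.8543, (cx,cy)=(0.9859,-0.1675)
member 8 (4-5): L=4.0476, (cx,cy)=(0.3390,0.9408)
solve A·x = −loads:
  F[0-1] = +1200.7010 N (tension)
  F[0-2] = +1427.7789 N (tension)
  F[1-2] = -1608.6813 N (compression)
  F[1-3] = +955.5847 N (tension)
  F[2-3] = +1588.9789 N (tension)
  F[2-4] = +226.3698 N (tension)
  F[3-4] = -2006.8736 N (compression)
  F[3-5] = +2199.6563 N (tension)
  F[4-5] = -1220.1351 N (compression)
  Rx@0 = -1787.8900 N
  Ry@0 = -1145.4270 N
  Ry@4 = +3050.0070 N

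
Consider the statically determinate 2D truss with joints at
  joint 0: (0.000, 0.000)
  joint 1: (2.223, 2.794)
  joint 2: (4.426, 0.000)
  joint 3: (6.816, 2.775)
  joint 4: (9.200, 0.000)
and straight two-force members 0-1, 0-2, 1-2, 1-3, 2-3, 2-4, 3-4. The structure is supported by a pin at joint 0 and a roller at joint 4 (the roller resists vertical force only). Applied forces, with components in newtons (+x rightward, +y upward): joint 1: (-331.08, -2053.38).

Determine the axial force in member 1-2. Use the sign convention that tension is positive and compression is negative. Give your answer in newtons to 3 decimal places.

-500.222

N=5 nodes, M=7 members, R=3 reactions → 2N=10, M+R=10
member 0 (0-1): L=3.5705, (cx,cy)=(0.6226,0.7825)
member 1 (0-2): L=4.4260, (cx,cy)=(1.0000,0.0000)
member 2 (1-2): L=3.5580, (cx,cy)=(0.6192,-0.7853)
member 3 (1-3): L=4.5930, (cx,cy)=(1.0000,-0.0041)
member 4 (2-3): L=3.6623, (cx,cy)=(0.6526,0.7577)
member 5 (2-4): L=4.7740, (cx,cy)=(1.0000,0.0000)
member 6 (3-4): L=3.6584, (cx,cy)=(0.6516,-0.7585)
solve A·x = −loads:
  F[0-1] = -2118.4651 N (compression)
  F[0-2] = +987.8961 N (tension)
  F[1-2] = -500.2218 N (compression)
  F[1-3] = -678.1840 N (compression)
  F[2-3] = +518.4105 N (tension)
  F[2-4] = +339.8695 N (tension)
  F[3-4] = -521.5552 N (compression)
  Rx@0 = +331.0800 N
  Ry@0 = +1657.7685 N
  Ry@4 = +395.6115 N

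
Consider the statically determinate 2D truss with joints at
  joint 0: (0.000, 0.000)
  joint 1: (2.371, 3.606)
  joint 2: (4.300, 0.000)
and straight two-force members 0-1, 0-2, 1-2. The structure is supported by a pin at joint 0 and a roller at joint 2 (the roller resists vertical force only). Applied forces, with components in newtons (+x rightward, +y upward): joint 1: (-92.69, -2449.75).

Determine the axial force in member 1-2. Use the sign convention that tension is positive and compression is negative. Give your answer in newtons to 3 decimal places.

N=3 nodes, M=3 members, R=3 reactions → 2N=6, M+R=6
member 0 (0-1): L=4.3157, (cx,cy)=(0.5494,0.8356)
member 1 (0-2): L=4.3000, (cx,cy)=(1.0000,0.0000)
member 2 (1-2): L=4.0895, (cx,cy)=(0.4717,-0.8818)
solve A·x = −loads:
  F[0-1] = -1408.2720 N (compression)
  F[0-2] = +681.0079 N (tension)
  F[1-2] = -1443.7553 N (compression)
  Rx@0 = +92.6900 N
  Ry@0 = +1176.6995 N
  Ry@2 = +1273.0505 N

-1443.755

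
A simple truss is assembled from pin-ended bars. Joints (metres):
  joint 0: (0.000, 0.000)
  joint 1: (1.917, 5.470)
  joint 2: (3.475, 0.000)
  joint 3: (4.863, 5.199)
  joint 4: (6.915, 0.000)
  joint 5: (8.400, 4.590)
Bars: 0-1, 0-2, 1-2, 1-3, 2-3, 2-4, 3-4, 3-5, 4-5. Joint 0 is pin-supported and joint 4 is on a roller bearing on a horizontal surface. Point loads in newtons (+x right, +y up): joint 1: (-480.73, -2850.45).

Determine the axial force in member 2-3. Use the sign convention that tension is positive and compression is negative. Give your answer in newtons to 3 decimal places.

N=6 nodes, M=9 members, R=3 reactions → 2N=12, M+R=12
member 0 (0-1): L=5.7962, (cx,cy)=(0.3307,0.9437)
member 1 (0-2): L=3.4750, (cx,cy)=(1.0000,0.0000)
member 2 (1-2): L=5.6876, (cx,cy)=(0.2739,-0.9617)
member 3 (1-3): L=2.9584, (cx,cy)=(0.9958,-0.0916)
member 4 (2-3): L=5.3811, (cx,cy)=(0.2579,0.9662)
member 5 (2-4): L=3.4400, (cx,cy)=(1.0000,0.0000)
member 6 (3-4): L=5.5893, (cx,cy)=(0.3671,-0.9302)
member 7 (3-5): L=3.5890, (cx,cy)=(0.9855,-0.1697)
member 8 (4-5): L=4.8242, (cx,cy)=(0.3078,0.9514)
solve A·x = −loads:
  F[0-1] = -2586.0451 N (compression)
  F[0-2] = +374.5647 N (tension)
  F[1-2] = -400.9201 N (compression)
  F[1-3] = -265.8578 N (compression)
  F[2-3] = +399.0894 N (tension)
  F[2-4] = +161.7989 N (tension)
  F[3-4] = -440.7129 N (compression)
  F[3-5] = -0.0000 N (tension)
  F[4-5] = +0.0000 N (tension)
  Rx@0 = +480.7300 N
  Ry@0 = +2440.5122 N
  Ry@4 = +409.9378 N

399.089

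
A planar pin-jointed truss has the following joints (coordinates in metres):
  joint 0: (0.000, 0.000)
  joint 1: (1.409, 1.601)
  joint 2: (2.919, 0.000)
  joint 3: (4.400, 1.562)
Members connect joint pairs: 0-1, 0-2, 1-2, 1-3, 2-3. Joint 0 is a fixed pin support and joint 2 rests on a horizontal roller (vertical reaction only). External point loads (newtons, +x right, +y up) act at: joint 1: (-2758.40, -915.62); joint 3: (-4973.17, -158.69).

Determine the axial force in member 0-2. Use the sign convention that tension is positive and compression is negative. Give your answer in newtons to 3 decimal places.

-3712.032

N=4 nodes, M=5 members, R=3 reactions → 2N=8, M+R=8
member 0 (0-1): L=2.1327, (cx,cy)=(0.6607,0.7507)
member 1 (0-2): L=2.9190, (cx,cy)=(1.0000,0.0000)
member 2 (1-2): L=2.2008, (cx,cy)=(0.6861,-0.7275)
member 3 (1-3): L=2.9913, (cx,cy)=(0.9999,-0.0130)
member 4 (2-3): L=2.1525, (cx,cy)=(0.6880,0.7257)
solve A·x = −loads:
  F[0-1] = -6084.1293 N (compression)
  F[0-2] = -3712.0315 N (compression)
  F[1-2] = +5104.9763 N (tension)
  F[1-3] = -4764.2193 N (compression)
  F[2-3] = -304.2779 N (compression)
  Rx@0 = +7731.5700 N
  Ry@0 = +4567.2683 N
  Ry@2 = -3492.9583 N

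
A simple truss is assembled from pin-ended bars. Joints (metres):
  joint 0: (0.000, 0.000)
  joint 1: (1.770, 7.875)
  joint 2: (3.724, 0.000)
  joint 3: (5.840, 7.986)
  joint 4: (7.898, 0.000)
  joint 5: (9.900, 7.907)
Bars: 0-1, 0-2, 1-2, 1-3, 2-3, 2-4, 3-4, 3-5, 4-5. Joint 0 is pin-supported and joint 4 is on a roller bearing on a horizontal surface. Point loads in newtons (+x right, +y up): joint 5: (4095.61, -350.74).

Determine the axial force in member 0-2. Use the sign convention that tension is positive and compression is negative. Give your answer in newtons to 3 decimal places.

3154.041

N=6 nodes, M=9 members, R=3 reactions → 2N=12, M+R=12
member 0 (0-1): L=8.0715, (cx,cy)=(0.2193,0.9757)
member 1 (0-2): L=3.7240, (cx,cy)=(1.0000,0.0000)
member 2 (1-2): L=8.1138, (cx,cy)=(0.2408,-0.9706)
member 3 (1-3): L=4.0715, (cx,cy)=(0.9996,0.0273)
member 4 (2-3): L=8.2616, (cx,cy)=(0.2561,0.9666)
member 5 (2-4): L=4.1740, (cx,cy)=(1.0000,0.0000)
member 6 (3-4): L=8.2469, (cx,cy)=(0.2495,-0.9684)
member 7 (3-5): L=4.0608, (cx,cy)=(0.9998,-0.0195)
member 8 (4-5): L=8.1565, (cx,cy)=(0.2454,0.9694)
solve A·x = −loads:
  F[0-1] = +4293.6941 N (tension)
  F[0-2] = +3154.0412 N (tension)
  F[1-2] = -4260.9231 N (compression)
  F[1-3] = +1968.4343 N (tension)
  F[2-3] = +4278.2251 N (tension)
  F[2-4] = +1032.1451 N (tension)
  F[3-4] = -4409.7177 N (compression)
  F[3-5] = +4164.6891 N (tension)
  F[4-5] = -278.2294 N (compression)
  Rx@0 = -4095.6100 N
  Ry@0 = -4189.1833 N
  Ry@4 = +4539.9233 N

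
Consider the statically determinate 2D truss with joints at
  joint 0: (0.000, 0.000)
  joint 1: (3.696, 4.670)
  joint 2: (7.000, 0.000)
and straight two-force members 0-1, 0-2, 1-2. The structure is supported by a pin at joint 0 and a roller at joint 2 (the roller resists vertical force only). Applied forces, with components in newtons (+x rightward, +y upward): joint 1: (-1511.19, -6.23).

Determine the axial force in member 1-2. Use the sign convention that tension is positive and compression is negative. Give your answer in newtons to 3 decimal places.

1230.959

N=3 nodes, M=3 members, R=3 reactions → 2N=6, M+R=6
member 0 (0-1): L=5.9556, (cx,cy)=(0.6206,0.7841)
member 1 (0-2): L=7.0000, (cx,cy)=(1.0000,0.0000)
member 2 (1-2): L=5.7206, (cx,cy)=(0.5776,-0.8163)
solve A·x = −loads:
  F[0-1] = -1289.4731 N (compression)
  F[0-2] = -710.9544 N (compression)
  F[1-2] = +1230.9592 N (tension)
  Rx@0 = +1511.1900 N
  Ry@0 = +1011.1202 N
  Ry@2 = -1004.8902 N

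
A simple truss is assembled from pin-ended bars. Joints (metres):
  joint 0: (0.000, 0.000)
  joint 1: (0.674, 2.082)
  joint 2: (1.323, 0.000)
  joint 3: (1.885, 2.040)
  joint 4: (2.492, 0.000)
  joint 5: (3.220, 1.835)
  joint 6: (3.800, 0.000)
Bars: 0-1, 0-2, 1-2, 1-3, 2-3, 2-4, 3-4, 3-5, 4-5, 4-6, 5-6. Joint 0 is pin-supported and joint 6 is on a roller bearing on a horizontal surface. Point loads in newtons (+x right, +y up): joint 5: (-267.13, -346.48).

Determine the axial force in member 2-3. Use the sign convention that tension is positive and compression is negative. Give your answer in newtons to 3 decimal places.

-192.858

N=7 nodes, M=11 members, R=3 reactions → 2N=14, M+R=14
member 0 (0-1): L=2.1884, (cx,cy)=(0.3080,0.9514)
member 1 (0-2): L=1.3230, (cx,cy)=(1.0000,0.0000)
member 2 (1-2): L=2.1808, (cx,cy)=(0.2976,-0.9547)
member 3 (1-3): L=1.2117, (cx,cy)=(0.9994,-0.0347)
member 4 (2-3): L=2.1160, (cx,cy)=(0.2656,0.9641)
member 5 (2-4): L=1.1690, (cx,cy)=(1.0000,0.0000)
member 6 (3-4): L=2.1284, (cx,cy)=(0.2852,-0.9585)
member 7 (3-5): L=1.3506, (cx,cy)=(0.9884,-0.1518)
member 8 (4-5): L=1.9741, (cx,cy)=(0.3688,0.9295)
member 9 (4-6): L=1.3080, (cx,cy)=(1.0000,0.0000)
member 10 (5-6): L=1.9245, (cx,cy)=(0.3014,-0.9535)
solve A·x = −loads:
  F[0-1] = -191.1725 N (compression)
  F[0-2] = -208.2507 N (compression)
  F[1-2] = +194.7557 N (tension)
  F[1-3] = -116.9081 N (compression)
  F[2-3] = -192.8582 N (compression)
  F[2-4] = -99.0698 N (compression)
  F[3-4] = +227.0599 N (tension)
  F[3-5] = -235.5448 N (compression)
  F[4-5] = -234.1316 N (compression)
  F[4-6] = +52.0263 N (tension)
  F[5-6] = -172.6270 N (compression)
  Rx@0 = +267.1300 N
  Ry@0 = +181.8795 N
  Ry@6 = +164.6005 N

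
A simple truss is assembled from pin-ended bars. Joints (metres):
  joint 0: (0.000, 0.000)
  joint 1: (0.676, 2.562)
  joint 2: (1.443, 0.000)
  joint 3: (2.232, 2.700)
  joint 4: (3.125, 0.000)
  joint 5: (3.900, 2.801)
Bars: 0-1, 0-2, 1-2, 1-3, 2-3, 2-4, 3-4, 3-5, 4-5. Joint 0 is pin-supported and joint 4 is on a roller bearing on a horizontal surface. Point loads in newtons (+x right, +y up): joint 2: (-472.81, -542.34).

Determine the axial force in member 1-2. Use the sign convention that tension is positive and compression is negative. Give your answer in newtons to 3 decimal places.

N=6 nodes, M=9 members, R=3 reactions → 2N=12, M+R=12
member 0 (0-1): L=2.6497, (cx,cy)=(0.2551,0.9669)
member 1 (0-2): L=1.4430, (cx,cy)=(1.0000,0.0000)
member 2 (1-2): L=2.6743, (cx,cy)=(0.2868,-0.9580)
member 3 (1-3): L=1.5621, (cx,cy)=(0.9961,0.0883)
member 4 (2-3): L=2.8129, (cx,cy)=(0.2805,0.9599)
member 5 (2-4): L=1.6820, (cx,cy)=(1.0000,0.0000)
member 6 (3-4): L=2.8438, (cx,cy)=(0.3140,-0.9494)
member 7 (3-5): L=1.6711, (cx,cy)=(0.9982,0.0604)
member 8 (4-5): L=2.9062, (cx,cy)=(0.2667,0.9638)
solve A·x = −loads:
  F[0-1] = -301.8995 N (compression)
  F[0-2] = -395.7879 N (compression)
  F[1-2] = +289.8824 N (tension)
  F[1-3] = -160.7887 N (compression)
  F[2-3] = +275.7030 N (tension)
  F[2-4] = +82.8277 N (tension)
  F[3-4] = -263.7728 N (compression)
  F[3-5] = +0.0000 N (tension)
  F[4-5] = +0.0000 N (tension)
  Rx@0 = +472.8100 N
  Ry@0 = +291.9091 N
  Ry@4 = +250.4309 N

289.882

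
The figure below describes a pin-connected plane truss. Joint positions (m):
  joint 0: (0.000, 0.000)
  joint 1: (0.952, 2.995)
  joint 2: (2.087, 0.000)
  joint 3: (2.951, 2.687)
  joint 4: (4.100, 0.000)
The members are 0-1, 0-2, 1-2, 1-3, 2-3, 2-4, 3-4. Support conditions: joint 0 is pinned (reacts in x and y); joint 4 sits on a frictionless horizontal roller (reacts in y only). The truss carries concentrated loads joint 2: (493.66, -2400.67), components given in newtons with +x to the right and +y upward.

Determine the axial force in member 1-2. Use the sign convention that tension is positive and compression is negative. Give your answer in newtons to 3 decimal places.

N=5 nodes, M=7 members, R=3 reactions → 2N=10, M+R=10
member 0 (0-1): L=3.1427, (cx,cy)=(0.3029,0.9530)
member 1 (0-2): L=2.0870, (cx,cy)=(1.0000,0.0000)
member 2 (1-2): L=3.2029, (cx,cy)=(0.3544,-0.9351)
member 3 (1-3): L=2.0226, (cx,cy)=(0.9883,-0.1523)
member 4 (2-3): L=2.8225, (cx,cy)=(0.3061,0.9520)
member 5 (2-4): L=2.0130, (cx,cy)=(1.0000,0.0000)
member 6 (3-4): L=2.9224, (cx,cy)=(0.3932,-0.9195)
solve A·x = −loads:
  F[0-1] = -1236.7825 N (compression)
  F[0-2] = +868.3158 N (tension)
  F[1-2] = +1404.1915 N (tension)
  F[1-3] = -882.5547 N (compression)
  F[2-3] = +1142.4468 N (tension)
  F[2-4] = +522.5447 N (tension)
  F[3-4] = -1329.0357 N (compression)
  Rx@0 = -493.6600 N
  Ry@0 = +1178.6704 N
  Ry@4 = +1221.9996 N

1404.192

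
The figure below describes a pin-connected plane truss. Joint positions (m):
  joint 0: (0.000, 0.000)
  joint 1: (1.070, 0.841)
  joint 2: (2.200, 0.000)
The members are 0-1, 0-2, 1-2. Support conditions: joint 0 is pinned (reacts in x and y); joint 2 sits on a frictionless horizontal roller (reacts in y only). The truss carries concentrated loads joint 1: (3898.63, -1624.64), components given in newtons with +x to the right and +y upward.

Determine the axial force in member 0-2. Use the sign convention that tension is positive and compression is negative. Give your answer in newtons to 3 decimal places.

N=3 nodes, M=3 members, R=3 reactions → 2N=6, M+R=6
member 0 (0-1): L=1.3609, (cx,cy)=(0.7862,0.6180)
member 1 (0-2): L=2.2000, (cx,cy)=(1.0000,0.0000)
member 2 (1-2): L=1.4086, (cx,cy)=(0.8022,-0.5970)
solve A·x = −loads:
  F[0-1] = +1061.3550 N (tension)
  F[0-2] = +3064.1754 N (tension)
  F[1-2] = -3819.6698 N (compression)
  Rx@0 = -3898.6300 N
  Ry@0 = -655.8657 N
  Ry@2 = +2280.5057 N

3064.175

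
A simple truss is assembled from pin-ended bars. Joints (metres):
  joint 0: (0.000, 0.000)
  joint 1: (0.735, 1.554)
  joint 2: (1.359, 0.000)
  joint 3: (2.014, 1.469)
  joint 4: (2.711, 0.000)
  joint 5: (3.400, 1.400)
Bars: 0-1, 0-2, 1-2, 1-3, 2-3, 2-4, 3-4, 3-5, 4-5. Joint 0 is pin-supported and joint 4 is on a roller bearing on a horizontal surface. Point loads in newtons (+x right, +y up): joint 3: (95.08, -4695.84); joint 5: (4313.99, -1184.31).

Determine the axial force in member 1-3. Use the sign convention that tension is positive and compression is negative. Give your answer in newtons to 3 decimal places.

N=6 nodes, M=9 members, R=3 reactions → 2N=12, M+R=12
member 0 (0-1): L=1.7191, (cx,cy)=(0.4276,0.9040)
member 1 (0-2): L=1.3590, (cx,cy)=(1.0000,0.0000)
member 2 (1-2): L=1.6746, (cx,cy)=(0.3726,-0.9280)
member 3 (1-3): L=1.2818, (cx,cy)=(0.9978,-0.0663)
member 4 (2-3): L=1.6084, (cx,cy)=(0.4072,0.9133)
member 5 (2-4): L=1.3520, (cx,cy)=(1.0000,0.0000)
member 6 (3-4): L=1.6260, (cx,cy)=(0.4287,-0.9035)
member 7 (3-5): L=1.3877, (cx,cy)=(0.9988,-0.0497)
member 8 (4-5): L=1.5604, (cx,cy)=(0.4416,0.8972)
solve A·x = −loads:
  F[0-1] = +1518.8463 N (tension)
  F[0-2] = +3759.6703 N (tension)
  F[1-2] = -1567.9215 N (compression)
  F[1-3] = +1236.3691 N (tension)
  F[2-3] = +1593.0851 N (tension)
  F[2-4] = +2526.6635 N (tension)
  F[3-4] = -6980.7115 N (compression)
  F[3-5] = +4785.6527 N (tension)
  F[4-5] = -1054.7559 N (compression)
  Rx@0 = -4409.0700 N
  Ry@0 = -1373.0165 N
  Ry@4 = +7253.1665 N

1236.369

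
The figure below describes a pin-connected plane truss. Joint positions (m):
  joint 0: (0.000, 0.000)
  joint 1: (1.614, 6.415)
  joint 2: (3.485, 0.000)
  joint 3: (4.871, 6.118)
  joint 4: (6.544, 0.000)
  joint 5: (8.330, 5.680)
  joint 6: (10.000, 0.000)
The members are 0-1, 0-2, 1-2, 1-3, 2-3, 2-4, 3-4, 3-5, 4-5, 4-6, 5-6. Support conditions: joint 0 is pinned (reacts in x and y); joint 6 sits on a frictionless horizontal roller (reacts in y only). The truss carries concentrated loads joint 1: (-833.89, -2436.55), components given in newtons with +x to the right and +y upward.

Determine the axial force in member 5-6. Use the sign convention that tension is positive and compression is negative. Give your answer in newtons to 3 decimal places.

N=7 nodes, M=11 members, R=3 reactions → 2N=14, M+R=14
member 0 (0-1): L=6.6149, (cx,cy)=(0.2440,0.9698)
member 1 (0-2): L=3.4850, (cx,cy)=(1.0000,0.0000)
member 2 (1-2): L=6.6823, (cx,cy)=(0.2800,-0.9600)
member 3 (1-3): L=3.2705, (cx,cy)=(0.9959,-0.0908)
member 4 (2-3): L=6.2730, (cx,cy)=(0.2209,0.9753)
member 5 (2-4): L=3.0590, (cx,cy)=(1.0000,0.0000)
member 6 (3-4): L=6.3426, (cx,cy)=(0.2638,-0.9646)
member 7 (3-5): L=3.4866, (cx,cy)=(0.9921,-0.1256)
member 8 (4-5): L=5.9542, (cx,cy)=(0.3000,0.9540)
member 9 (4-6): L=3.4560, (cx,cy)=(1.0000,0.0000)
member 10 (5-6): L=5.9204, (cx,cy)=(0.2821,-0.9594)
solve A·x = −loads:
  F[0-1] = -2658.5821 N (compression)
  F[0-2] = -185.2126 N (compression)
  F[1-2] = +133.5432 N (tension)
  F[1-3] = +148.4346 N (tension)
  F[2-3] = -131.4504 N (compression)
  F[2-4] = -118.7779 N (compression)
  F[3-4] = +135.9997 N (tension)
  F[3-5] = +83.5671 N (tension)
  F[4-5] = -137.5155 N (compression)
  F[4-6] = -41.6563 N (compression)
  F[5-6] = +147.6781 N (tension)
  Rx@0 = +833.8900 N
  Ry@0 = +2578.2313 N
  Ry@6 = -141.6813 N

147.678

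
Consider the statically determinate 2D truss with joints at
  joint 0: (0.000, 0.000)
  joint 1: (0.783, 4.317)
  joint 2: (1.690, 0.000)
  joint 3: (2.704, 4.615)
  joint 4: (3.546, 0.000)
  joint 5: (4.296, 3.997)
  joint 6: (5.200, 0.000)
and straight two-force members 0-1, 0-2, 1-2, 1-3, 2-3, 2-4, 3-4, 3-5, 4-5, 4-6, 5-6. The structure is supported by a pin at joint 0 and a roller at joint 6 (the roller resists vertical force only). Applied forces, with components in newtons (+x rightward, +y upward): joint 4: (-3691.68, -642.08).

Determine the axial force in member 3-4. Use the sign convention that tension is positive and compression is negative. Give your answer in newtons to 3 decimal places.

N=7 nodes, M=11 members, R=3 reactions → 2N=14, M+R=14
member 0 (0-1): L=4.3874, (cx,cy)=(0.1785,0.9839)
member 1 (0-2): L=1.6900, (cx,cy)=(1.0000,0.0000)
member 2 (1-2): L=4.4113, (cx,cy)=(0.2056,-0.9786)
member 3 (1-3): L=1.9440, (cx,cy)=(0.9882,0.1533)
member 4 (2-3): L=4.7251, (cx,cy)=(0.2146,0.9767)
member 5 (2-4): L=1.8560, (cx,cy)=(1.0000,0.0000)
member 6 (3-4): L=4.6912, (cx,cy)=(0.1795,-0.9838)
member 7 (3-5): L=1.7077, (cx,cy)=(0.9322,-0.3619)
member 8 (4-5): L=4.0668, (cx,cy)=(0.1844,0.9828)
member 9 (4-6): L=1.6540, (cx,cy)=(1.0000,0.0000)
member 10 (5-6): L=4.0980, (cx,cy)=(0.2206,-0.9754)
solve A·x = −loads:
  F[0-1] = -207.5630 N (compression)
  F[0-2] = -3654.6374 N (compression)
  F[1-2] = +196.4163 N (tension)
  F[1-3] = -78.3539 N (compression)
  F[2-3] = -196.8048 N (compression)
  F[2-4] = -3572.0180 N (compression)
  F[3-4] = +274.2440 N (tension)
  F[3-5] = -181.1633 N (compression)
  F[4-5] = +378.7869 N (tension)
  F[4-6] = +99.0282 N (tension)
  F[5-6] = -448.9081 N (compression)
  Rx@0 = +3691.6800 N
  Ry@0 = +204.2308 N
  Ry@6 = +437.8492 N

274.244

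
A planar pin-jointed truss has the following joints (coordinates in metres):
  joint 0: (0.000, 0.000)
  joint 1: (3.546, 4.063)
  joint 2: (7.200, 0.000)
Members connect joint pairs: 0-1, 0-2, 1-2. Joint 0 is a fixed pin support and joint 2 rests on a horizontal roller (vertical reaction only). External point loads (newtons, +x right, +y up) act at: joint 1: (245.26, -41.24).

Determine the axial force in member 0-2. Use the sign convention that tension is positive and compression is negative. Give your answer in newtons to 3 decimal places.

N=3 nodes, M=3 members, R=3 reactions → 2N=6, M+R=6
member 0 (0-1): L=5.3928, (cx,cy)=(0.6575,0.7534)
member 1 (0-2): L=7.2000, (cx,cy)=(1.0000,0.0000)
member 2 (1-2): L=5.4644, (cx,cy)=(0.6687,-0.7435)
solve A·x = −loads:
  F[0-1] = +155.9198 N (tension)
  F[0-2] = +142.7356 N (tension)
  F[1-2] = -213.4550 N (compression)
  Rx@0 = -245.2600 N
  Ry@0 = -117.4723 N
  Ry@2 = +158.7123 N

142.736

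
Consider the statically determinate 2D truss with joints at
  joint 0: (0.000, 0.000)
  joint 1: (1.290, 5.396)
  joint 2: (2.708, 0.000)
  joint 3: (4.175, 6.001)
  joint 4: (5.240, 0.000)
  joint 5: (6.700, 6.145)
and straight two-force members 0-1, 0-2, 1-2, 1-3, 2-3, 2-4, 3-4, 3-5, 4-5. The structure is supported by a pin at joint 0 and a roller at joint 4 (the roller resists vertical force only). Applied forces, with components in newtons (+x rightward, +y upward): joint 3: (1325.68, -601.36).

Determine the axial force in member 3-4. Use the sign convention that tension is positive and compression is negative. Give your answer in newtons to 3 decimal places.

N=6 nodes, M=9 members, R=3 reactions → 2N=12, M+R=12
member 0 (0-1): L=5.5481, (cx,cy)=(0.2325,0.9726)
member 1 (0-2): L=2.7080, (cx,cy)=(1.0000,0.0000)
member 2 (1-2): L=5.5792, (cx,cy)=(0.2542,-0.9672)
member 3 (1-3): L=2.9478, (cx,cy)=(0.9787,0.2052)
member 4 (2-3): L=6.1777, (cx,cy)=(0.2375,0.9714)
member 5 (2-4): L=2.5320, (cx,cy)=(1.0000,0.0000)
member 6 (3-4): L=6.0948, (cx,cy)=(0.1747,-0.9846)
member 7 (3-5): L=2.5291, (cx,cy)=(0.9984,0.0569)
member 8 (4-5): L=6.3161, (cx,cy)=(0.2312,0.9729)
solve A·x = −loads:
  F[0-1] = +1435.3220 N (tension)
  F[0-2] = +991.9477 N (tension)
  F[1-2] = -1299.4115 N (compression)
  F[1-3] = +678.4310 N (tension)
  F[2-3] = +1293.7491 N (tension)
  F[2-4] = +354.4695 N (tension)
  F[3-4] = -2028.5543 N (compression)
  F[3-5] = -0.0000 N (compression)
  F[4-5] = +0.0000 N (tension)
  Rx@0 = -1325.6800 N
  Ry@0 = -1395.9842 N
  Ry@4 = +1997.3442 N

-2028.554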